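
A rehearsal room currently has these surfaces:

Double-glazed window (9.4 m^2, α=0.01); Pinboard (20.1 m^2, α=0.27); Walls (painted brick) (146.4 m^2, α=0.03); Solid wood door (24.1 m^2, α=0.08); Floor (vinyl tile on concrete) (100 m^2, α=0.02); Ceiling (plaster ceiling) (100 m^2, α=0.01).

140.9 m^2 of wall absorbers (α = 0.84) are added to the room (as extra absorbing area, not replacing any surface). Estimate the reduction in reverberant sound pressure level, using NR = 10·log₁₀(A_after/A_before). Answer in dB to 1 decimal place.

Summing Sᵢαᵢ: 0.094 + 5.427 + 4.392 + 1.928 + 2.000 + 1.000 → A_before = 14.841 sabins.
Added absorption = 140.9 × 0.84 = 118.356 sabins.
A_after = 14.841 + 118.356 = 133.197 sabins.
Reduction = 10 log₁₀(A_after/A_before) = 10 log₁₀(8.9749) = 9.5 dB.

9.5 dB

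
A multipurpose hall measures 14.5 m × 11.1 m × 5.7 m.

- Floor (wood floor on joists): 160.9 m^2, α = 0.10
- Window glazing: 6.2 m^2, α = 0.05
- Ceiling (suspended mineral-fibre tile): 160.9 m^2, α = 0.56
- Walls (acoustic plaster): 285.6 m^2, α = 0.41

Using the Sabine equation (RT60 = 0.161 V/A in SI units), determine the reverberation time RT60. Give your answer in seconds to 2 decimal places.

Equivalent absorption area: A = 160.9×0.10 + 6.2×0.05 + 160.9×0.56 + 285.6×0.41 = 223.600 m^2.
Room volume: 917.415 m³.
RT60 = 0.161 · V / A = 0.161 × 917.415 / 223.600 = 0.66 s.

0.66 sec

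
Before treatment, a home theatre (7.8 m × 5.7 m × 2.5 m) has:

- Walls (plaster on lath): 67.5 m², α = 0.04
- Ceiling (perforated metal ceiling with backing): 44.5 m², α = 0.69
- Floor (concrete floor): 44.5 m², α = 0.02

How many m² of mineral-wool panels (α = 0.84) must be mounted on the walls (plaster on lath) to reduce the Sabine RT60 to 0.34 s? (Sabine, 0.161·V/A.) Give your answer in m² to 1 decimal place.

22.9

Equivalent absorption area: A₁ = 67.5×0.04 + 44.5×0.69 + 44.5×0.02 = 34.295 m².
Required A₂ = 0.161·111.15/0.34 = 52.633 sabins.
ΔA needed = 52.633 − 34.295 = 18.338 sabins.
Net gain per m²: Δα = 0.84 − 0.04 = 0.80.
Area = ΔA/Δα = 18.338/0.80 = 22.9 m².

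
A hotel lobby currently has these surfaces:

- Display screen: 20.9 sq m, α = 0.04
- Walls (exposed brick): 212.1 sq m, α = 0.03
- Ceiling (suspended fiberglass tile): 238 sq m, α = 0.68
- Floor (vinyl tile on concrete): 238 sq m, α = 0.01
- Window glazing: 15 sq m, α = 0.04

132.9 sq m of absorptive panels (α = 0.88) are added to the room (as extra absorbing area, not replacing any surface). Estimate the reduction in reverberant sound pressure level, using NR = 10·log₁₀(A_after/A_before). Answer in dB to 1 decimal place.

Equivalent absorption area: A_before = 20.9×0.04 + 212.1×0.03 + 238×0.68 + 238×0.01 + 15×0.04 = 172.019 sq m.
Added absorption = 132.9 × 0.88 = 116.952 sabins.
New total A_after = 288.971 sabins.
Reduction = 10 log₁₀(A_after/A_before) = 10 log₁₀(1.6799) = 2.3 dB.

2.3 dB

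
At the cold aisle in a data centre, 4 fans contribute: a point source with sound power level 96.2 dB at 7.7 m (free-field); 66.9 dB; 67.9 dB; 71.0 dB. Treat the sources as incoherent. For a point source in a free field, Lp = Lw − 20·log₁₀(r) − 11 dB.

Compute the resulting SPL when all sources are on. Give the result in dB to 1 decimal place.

74.7 dB

Source at 7.7 m: Lp = 96.2 − 20·log₁₀(7.7) − 11 = 67.5 dB.
Converting to relative power and adding: 10^(67.5/10) + 10^(66.9/10) + 10^(67.9/10) + 10^(71.0/10) = 2.928e+07.
Combined level = 10 log₁₀(2.928e+07) = 74.7 dB.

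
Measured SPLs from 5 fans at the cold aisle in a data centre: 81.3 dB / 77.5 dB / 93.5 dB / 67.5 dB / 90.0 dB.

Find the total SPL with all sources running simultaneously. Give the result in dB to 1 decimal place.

95.4 dB

Sum in the linear (power) domain: Σ 10^(Lᵢ/10) = 10^(81.3/10) + 10^(77.5/10) + 10^(93.5/10) + 10^(67.5/10) + 10^(90.0/10) = 3.435e+09.
Back to dB: 10·log₁₀ Σ = 95.4 dB.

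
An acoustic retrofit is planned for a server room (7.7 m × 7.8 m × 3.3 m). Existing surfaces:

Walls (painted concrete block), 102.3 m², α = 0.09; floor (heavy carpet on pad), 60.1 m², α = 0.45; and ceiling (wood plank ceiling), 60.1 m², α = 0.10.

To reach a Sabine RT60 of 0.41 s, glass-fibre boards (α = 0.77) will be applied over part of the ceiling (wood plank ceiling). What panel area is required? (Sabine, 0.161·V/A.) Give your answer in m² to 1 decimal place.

53.1

A₁ = Σ Sᵢαᵢ = 102.3*0.09 + 60.1*0.45 + 60.1*0.10 = 42.262 sabins.
V = 198.198 m³. Target absorption A₂ = 0.161 × 198.198 / 0.41 = 77.829 sabins.
ΔA needed = 77.829 − 42.262 = 35.567 sabins.
Each m² of panel replacing the ceiling (wood plank ceiling) adds (0.77 − 0.10) = 0.67 sabins.
Area = ΔA/Δα = 35.567/0.67 = 53.1 m².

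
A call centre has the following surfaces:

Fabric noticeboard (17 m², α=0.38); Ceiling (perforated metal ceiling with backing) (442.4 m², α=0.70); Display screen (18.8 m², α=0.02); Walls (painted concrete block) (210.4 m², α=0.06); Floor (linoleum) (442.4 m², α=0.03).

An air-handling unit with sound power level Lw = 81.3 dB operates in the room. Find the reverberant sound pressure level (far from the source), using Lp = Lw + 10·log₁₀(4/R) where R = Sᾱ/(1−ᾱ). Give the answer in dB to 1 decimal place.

A = 342.412 sabins; S = 1131.0 m².
ᾱ = 0.3028, so room constant R = A/(1−ᾱ) = 491.124 m².
Lp = Lw + 10 log₁₀(4/R) = 81.3 -20.89 = 60.4 dB.

60.4 dB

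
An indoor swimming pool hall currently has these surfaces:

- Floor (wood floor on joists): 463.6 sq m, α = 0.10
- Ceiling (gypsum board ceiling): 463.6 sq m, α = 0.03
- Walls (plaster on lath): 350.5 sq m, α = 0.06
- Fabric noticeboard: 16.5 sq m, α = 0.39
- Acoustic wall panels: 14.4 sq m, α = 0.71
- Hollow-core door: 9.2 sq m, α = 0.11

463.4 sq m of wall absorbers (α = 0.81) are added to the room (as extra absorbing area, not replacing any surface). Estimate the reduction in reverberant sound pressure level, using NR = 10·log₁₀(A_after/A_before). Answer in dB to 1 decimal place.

6.8 dB

A_before = Σ Sᵢαᵢ = 463.6*0.10 + 463.6*0.03 + 350.5*0.06 + 16.5*0.39 + 14.4*0.71 + 9.2*0.11 = 98.969 sabins.
Added absorption = 463.4 × 0.81 = 375.354 sabins.
New total A_after = 474.323 sabins.
Reduction = 10 log₁₀(A_after/A_before) = 10 log₁₀(4.7926) = 6.8 dB.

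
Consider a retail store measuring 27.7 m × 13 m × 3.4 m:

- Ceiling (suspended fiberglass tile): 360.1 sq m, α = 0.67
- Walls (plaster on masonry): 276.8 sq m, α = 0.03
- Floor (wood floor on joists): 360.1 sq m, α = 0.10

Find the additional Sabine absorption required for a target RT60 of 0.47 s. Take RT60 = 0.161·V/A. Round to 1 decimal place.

Equivalent absorption area: A₁ = 360.1×0.67 + 276.8×0.03 + 360.1×0.10 = 285.581 sq m.
Target A₂ = 0.161·1224.34/0.47 = 419.402 sabins (V = 1224.34 m³).
Shortfall: 419.402 − 285.581 = 133.8 sabins.

133.8 sabins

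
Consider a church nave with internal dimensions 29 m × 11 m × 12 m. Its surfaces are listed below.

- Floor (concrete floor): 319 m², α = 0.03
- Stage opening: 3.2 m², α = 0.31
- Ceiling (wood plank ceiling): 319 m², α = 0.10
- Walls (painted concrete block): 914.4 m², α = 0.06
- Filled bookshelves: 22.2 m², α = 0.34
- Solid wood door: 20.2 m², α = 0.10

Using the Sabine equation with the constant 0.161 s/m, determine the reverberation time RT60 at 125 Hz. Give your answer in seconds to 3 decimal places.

5.766 seconds

Equivalent absorption area: A = 319×0.03 + 3.2×0.31 + 319×0.10 + 914.4×0.06 + 22.2×0.34 + 20.2×0.10 = 106.894 m².
Room volume: 3828 m³.
Sabine: RT60 = 0.161 × 3828 / 106.894 = 5.766 s.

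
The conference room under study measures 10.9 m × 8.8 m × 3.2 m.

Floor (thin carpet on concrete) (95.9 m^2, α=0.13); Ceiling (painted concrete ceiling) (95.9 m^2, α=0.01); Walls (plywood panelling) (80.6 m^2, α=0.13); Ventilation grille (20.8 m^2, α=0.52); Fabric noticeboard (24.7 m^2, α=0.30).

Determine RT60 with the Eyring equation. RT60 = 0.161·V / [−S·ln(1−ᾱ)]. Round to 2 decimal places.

Total surface area S = 95.9 + 95.9 + 80.6 + 20.8 + 24.7 = 317.9 m^2.
Absorption A = 95.9×0.13 + 95.9×0.01 + 80.6×0.13 + 20.8×0.52 + 24.7×0.30 = 42.130 sabins.
Mean coefficient ᾱ = A/S = 0.1325.
−S·ln(1−ᾱ) = −317.9 × ln(1 − 0.1325) = 45.186.
V = 10.9 × 8.8 × 3.2 = 306.944 m³.
T = 0.161·V/[−S·ln(1−ᾱ)] = 0.161·306.944/45.186 = 1.09 s.

1.09 s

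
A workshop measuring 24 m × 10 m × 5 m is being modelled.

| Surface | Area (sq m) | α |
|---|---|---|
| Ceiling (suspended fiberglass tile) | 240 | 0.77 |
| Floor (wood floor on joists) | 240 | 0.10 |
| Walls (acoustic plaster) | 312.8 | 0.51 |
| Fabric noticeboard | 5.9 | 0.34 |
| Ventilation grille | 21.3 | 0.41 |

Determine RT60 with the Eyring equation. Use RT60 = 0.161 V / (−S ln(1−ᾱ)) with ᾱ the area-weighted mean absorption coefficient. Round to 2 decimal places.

0.38 s

S = Σ Sᵢ = 820.0 sq m.
Absorption A = 240·0.77 + 240·0.10 + 312.8·0.51 + 5.9·0.34 + 21.3·0.41 = 379.067 sabins.
ᾱ = 379.067 / 820.0 = 0.4623.
Eyring denominator: −S ln(1−ᾱ) = 508.773.
V = 24 × 10 × 5 = 1200 m³.
T = 0.161·V/[−S·ln(1−ᾱ)] = 0.161·1200/508.773 = 0.38 s.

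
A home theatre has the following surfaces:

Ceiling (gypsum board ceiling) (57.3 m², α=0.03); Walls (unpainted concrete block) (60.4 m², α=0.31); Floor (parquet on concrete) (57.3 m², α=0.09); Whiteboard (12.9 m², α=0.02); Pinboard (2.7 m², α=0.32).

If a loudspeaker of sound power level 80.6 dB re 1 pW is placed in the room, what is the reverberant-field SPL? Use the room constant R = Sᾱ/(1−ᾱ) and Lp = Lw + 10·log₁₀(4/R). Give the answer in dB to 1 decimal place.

71.7 dB

A = 26.722 sabins; S = 190.6 m².
ᾱ = 26.722/190.6 = 0.1402; R = Sᾱ/(1−ᾱ) = 26.722/(1−0.1402) = 31.079 m².
Lp = 80.6 + 10·log₁₀(4/31.079) = 80.6 + (-8.90) = 71.7 dB.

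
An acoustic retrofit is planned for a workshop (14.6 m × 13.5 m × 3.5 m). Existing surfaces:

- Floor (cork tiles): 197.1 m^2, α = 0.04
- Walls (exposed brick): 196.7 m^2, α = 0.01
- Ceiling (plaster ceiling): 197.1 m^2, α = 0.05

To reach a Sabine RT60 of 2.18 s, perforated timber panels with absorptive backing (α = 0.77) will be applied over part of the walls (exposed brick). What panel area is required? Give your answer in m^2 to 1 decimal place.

A₁ = Σ Sᵢαᵢ = 197.1*0.04 + 196.7*0.01 + 197.1*0.05 = 19.706 sabins.
Required A₂ = 0.161·689.85/2.18 = 50.948 sabins.
ΔA needed = 50.948 − 19.706 = 31.242 sabins.
Each m^2 of panel replacing the walls (exposed brick) adds (0.77 − 0.01) = 0.76 sabins.
Area = ΔA/Δα = 31.242/0.76 = 41.1 m^2.

41.1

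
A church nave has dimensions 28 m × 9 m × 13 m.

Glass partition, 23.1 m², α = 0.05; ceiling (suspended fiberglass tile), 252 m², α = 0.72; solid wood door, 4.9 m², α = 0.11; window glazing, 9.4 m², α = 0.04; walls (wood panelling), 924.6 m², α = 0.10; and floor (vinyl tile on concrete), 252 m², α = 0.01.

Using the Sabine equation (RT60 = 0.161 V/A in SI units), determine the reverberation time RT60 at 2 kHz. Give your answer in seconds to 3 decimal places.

1.894 s

Equivalent absorption area: A = 23.1*0.05 + 252*0.72 + 4.9*0.11 + 9.4*0.04 + 924.6*0.10 + 252*0.01 = 278.490 m².
Volume V = 28 × 9 × 13 = 3276 m³.
Sabine: RT60 = 0.161 × 3276 / 278.490 = 1.894 s.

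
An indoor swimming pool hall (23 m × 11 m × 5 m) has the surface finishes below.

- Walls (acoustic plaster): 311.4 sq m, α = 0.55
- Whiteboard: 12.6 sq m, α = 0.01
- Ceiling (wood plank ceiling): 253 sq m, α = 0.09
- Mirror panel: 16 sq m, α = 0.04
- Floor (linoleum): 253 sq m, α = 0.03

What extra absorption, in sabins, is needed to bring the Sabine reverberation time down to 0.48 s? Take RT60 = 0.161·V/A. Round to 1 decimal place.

221.9 sabins

A₁ = Σ Sᵢαᵢ = 311.4·0.55 + 12.6·0.01 + 253·0.09 + 16·0.04 + 253·0.03 = 202.396 sabins.
Target A₂ = 0.161·1265/0.48 = 424.302 sabins (V = 1265 m³).
Additional absorption ΔA = 424.302 − 202.396 = 221.9 sabins.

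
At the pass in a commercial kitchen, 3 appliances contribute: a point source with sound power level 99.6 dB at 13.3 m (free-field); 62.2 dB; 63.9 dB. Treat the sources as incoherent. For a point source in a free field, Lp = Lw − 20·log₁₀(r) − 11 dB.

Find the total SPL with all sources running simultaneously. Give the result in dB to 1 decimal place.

Source at 13.3 m: Lp = 99.6 − 20·log₁₀(13.3) − 11 = 66.1 dB.
Converting to relative power and adding: 10^(66.1/10) + 10^(62.2/10) + 10^(63.9/10) = 8.188e+06.
Back to dB: 10·log₁₀ Σ = 69.1 dB.

69.1 dB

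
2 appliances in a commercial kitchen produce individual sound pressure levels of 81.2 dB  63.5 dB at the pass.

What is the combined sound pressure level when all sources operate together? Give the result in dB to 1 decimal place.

Sum in the linear (power) domain: Σ 10^(Lᵢ/10) = 10^(81.2/10) + 10^(63.5/10) = 1.341e+08.
Combined level = 10 log₁₀(1.341e+08) = 81.3 dB.

81.3 dB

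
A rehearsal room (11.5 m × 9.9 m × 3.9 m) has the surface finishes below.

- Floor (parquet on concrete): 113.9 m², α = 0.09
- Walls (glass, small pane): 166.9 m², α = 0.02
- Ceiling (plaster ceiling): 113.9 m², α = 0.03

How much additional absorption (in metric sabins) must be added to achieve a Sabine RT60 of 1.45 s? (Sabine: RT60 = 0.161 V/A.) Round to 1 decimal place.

Equivalent absorption area: A₁ = 113.9·0.09 + 166.9·0.02 + 113.9·0.03 = 17.006 m².
Target A₂ = 0.161·444.015/1.45 = 49.301 sabins (V = 444.015 m³).
ΔA = A₂ − A₁ = 49.301 − 17.006 = 32.3 sabins.

32.3 sabins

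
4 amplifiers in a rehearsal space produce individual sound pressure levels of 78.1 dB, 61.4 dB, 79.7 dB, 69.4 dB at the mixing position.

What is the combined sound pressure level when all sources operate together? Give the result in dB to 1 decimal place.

Σ 10^(Lᵢ/10) = 1.68e+08.
Back to dB: 10·log₁₀ Σ = 82.3 dB.

82.3 dB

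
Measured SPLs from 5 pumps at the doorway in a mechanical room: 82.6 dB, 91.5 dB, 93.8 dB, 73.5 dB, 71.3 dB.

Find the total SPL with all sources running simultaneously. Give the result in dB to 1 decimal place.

96.1 dB

Sum in the linear (power) domain: Σ 10^(Lᵢ/10) = 10^(82.6/10) + 10^(91.5/10) + 10^(93.8/10) + 10^(73.5/10) + 10^(71.3/10) = 4.029e+09.
L_total = 10·log₁₀(4.029e+09) = 96.1 dB.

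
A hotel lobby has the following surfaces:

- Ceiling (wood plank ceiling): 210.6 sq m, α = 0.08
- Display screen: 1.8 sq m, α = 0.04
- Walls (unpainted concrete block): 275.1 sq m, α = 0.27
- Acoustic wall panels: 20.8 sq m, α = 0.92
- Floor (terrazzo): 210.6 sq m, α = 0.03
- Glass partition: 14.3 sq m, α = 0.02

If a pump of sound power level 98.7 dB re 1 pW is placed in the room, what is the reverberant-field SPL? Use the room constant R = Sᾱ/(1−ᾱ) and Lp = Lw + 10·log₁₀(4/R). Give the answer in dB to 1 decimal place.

A = 116.937 sabins; S = 733.2 sq m.
ᾱ = 0.1595, so room constant R = A/(1−ᾱ) = 139.128 sq m.
Lp = Lw + 10 log₁₀(4/R) = 98.7 -15.41 = 83.3 dB.

83.3 dB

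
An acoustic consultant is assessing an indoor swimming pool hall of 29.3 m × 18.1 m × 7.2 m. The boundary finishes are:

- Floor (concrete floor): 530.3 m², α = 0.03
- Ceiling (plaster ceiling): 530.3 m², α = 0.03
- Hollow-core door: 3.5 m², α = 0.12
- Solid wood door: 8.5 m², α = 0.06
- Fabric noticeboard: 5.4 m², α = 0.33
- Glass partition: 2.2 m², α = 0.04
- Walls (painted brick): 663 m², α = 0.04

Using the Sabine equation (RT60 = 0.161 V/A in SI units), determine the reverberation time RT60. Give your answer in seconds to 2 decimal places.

10.06 s

A = Σ Sᵢαᵢ = 530.3·0.03 + 530.3·0.03 + 3.5·0.12 + 8.5·0.06 + 5.4·0.33 + 2.2·0.04 + 663·0.04 = 61.138 sabins.
Volume V = 29.3 × 18.1 × 7.2 = 3818.376 m³.
T = 0.161 V/A = 0.161·3818.376/61.138 = 10.06 s.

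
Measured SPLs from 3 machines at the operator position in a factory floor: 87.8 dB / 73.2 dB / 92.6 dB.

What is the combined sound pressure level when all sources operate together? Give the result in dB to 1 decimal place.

93.9 dB

Sum in the linear (power) domain: Σ 10^(Lᵢ/10) = 10^(87.8/10) + 10^(73.2/10) + 10^(92.6/10) = 2.443e+09.
L_total = 10·log₁₀(2.443e+09) = 93.9 dB.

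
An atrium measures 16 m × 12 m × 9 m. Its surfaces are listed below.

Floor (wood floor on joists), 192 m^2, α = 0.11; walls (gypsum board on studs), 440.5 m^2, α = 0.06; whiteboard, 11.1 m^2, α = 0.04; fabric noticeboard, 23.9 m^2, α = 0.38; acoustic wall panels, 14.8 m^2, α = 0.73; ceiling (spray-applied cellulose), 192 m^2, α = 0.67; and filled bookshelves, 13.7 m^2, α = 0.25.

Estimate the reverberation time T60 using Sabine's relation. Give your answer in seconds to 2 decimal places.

A = Σ Sᵢαᵢ = 192·0.11 + 440.5·0.06 + 11.1·0.04 + 23.9·0.38 + 14.8·0.73 + 192·0.67 + 13.7·0.25 = 199.945 sabins.
Room volume: 1728 m³.
RT60 = 0.161 · V / A = 0.161 × 1728 / 199.945 = 1.39 s.

1.39 s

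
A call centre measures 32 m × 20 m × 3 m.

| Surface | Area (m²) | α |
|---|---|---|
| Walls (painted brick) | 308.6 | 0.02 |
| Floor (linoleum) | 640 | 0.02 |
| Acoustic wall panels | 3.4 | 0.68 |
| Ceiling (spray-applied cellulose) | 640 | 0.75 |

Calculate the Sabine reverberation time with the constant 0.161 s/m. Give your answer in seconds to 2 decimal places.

0.62 seconds

Summing Sᵢαᵢ: 6.172 + 12.800 + 2.312 + 480.000 → A = 501.284 sabins.
V = 32·20·3 = 1920 m³.
Sabine: RT60 = 0.161 × 1920 / 501.284 = 0.62 s.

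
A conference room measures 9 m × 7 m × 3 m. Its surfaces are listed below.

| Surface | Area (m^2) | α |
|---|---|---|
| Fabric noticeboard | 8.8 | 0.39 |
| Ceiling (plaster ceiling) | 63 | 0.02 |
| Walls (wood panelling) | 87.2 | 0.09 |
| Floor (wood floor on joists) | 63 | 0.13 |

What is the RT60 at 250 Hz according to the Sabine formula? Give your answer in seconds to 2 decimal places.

A = Σ Sᵢαᵢ = 8.8·0.39 + 63·0.02 + 87.2·0.09 + 63·0.13 = 20.730 sabins.
Volume V = 9 × 7 × 3 = 189 m³.
Sabine: RT60 = 0.161 × 189 / 20.730 = 1.47 s.

1.47 seconds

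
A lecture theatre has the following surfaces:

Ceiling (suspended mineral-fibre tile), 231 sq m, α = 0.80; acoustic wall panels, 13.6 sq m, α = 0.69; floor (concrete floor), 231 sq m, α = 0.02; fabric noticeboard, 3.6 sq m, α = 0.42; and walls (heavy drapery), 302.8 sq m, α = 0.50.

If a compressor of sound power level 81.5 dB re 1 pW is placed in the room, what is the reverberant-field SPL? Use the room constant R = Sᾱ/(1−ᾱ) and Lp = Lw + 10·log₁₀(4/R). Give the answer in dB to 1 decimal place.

59.5 dB

A = 351.716 sabins; S = 782.0 sq m.
ᾱ = 351.716/782.0 = 0.4498; R = Sᾱ/(1−ᾱ) = 351.716/(1−0.4498) = 639.251 sq m.
Lp = 81.5 + 10·log₁₀(4/639.251) = 81.5 + (-22.04) = 59.5 dB.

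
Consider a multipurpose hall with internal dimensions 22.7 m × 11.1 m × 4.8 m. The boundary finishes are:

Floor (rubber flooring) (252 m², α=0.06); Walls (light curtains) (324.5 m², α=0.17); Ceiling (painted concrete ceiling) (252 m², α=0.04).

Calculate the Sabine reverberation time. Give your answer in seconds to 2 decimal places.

Equivalent absorption area: A = 252·0.06 + 324.5·0.17 + 252·0.04 = 80.365 m².
Room volume: 1209.456 m³.
T = 0.161 V/A = 0.161·1209.456/80.365 = 2.42 s.

2.42 s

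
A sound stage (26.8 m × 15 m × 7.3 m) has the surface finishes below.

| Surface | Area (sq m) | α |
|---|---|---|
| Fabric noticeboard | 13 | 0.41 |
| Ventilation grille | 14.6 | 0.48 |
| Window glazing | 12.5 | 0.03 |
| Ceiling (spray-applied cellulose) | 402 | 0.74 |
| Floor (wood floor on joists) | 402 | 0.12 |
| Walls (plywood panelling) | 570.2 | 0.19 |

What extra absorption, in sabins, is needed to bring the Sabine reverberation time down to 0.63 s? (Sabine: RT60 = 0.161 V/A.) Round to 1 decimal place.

283.2 sabins

Total absorption A₁ = 13·0.41 + 14.6·0.48 + 12.5·0.03 + 402·0.74 + 402·0.12 + 570.2·0.19
  = 5.330 + 7.008 + 0.375 + 297.480 + 48.240 + 108.338 = 466.771 sq m sabins.
V = 2934.6 m³. Required absorption A₂ = 0.161 × 2934.6 / 0.63 = 749.953 sabins.
Additional absorption ΔA = 749.953 − 466.771 = 283.2 sabins.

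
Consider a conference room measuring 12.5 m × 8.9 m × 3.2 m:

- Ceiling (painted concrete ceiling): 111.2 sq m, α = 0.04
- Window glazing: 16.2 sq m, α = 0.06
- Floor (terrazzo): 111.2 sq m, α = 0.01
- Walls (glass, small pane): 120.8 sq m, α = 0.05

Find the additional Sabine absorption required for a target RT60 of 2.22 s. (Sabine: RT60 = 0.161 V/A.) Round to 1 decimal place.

13.2 sabins

Equivalent absorption area: A₁ = 111.2*0.04 + 16.2*0.06 + 111.2*0.01 + 120.8*0.05 = 12.572 sq m.
Target A₂ = 0.161·356/2.22 = 25.818 sabins (V = 356 m³).
Additional absorption ΔA = 25.818 − 12.572 = 13.2 sabins.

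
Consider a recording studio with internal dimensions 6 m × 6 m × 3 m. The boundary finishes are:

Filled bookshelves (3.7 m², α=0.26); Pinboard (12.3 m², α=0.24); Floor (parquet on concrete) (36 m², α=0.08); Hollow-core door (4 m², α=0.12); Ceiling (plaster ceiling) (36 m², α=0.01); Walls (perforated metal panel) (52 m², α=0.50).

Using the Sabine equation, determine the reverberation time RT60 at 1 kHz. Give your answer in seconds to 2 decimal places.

0.52 sec

Equivalent absorption area: A = 3.7·0.26 + 12.3·0.24 + 36·0.08 + 4·0.12 + 36·0.01 + 52·0.50 = 33.634 m².
Room volume: 108 m³.
Sabine: RT60 = 0.161 × 108 / 33.634 = 0.52 s.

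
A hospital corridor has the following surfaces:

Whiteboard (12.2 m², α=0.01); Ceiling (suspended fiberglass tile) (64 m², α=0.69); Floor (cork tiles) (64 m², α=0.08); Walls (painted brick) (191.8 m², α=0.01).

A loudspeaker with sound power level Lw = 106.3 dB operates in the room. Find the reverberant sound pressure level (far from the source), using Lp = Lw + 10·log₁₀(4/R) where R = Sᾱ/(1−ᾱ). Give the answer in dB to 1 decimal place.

Σ(Sᵢαᵢ) = 12.2·0.01 + 64·0.69 + 64·0.08 + 191.8·0.01 = 51.320; total area S = 332.0 m².
ᾱ = 51.320/332.0 = 0.1546; R = Sᾱ/(1−ᾱ) = 51.320/(1−0.1546) = 60.705 m².
Lp = Lw + 10 log₁₀(4/R) = 106.3 -11.81 = 94.5 dB.

94.5 dB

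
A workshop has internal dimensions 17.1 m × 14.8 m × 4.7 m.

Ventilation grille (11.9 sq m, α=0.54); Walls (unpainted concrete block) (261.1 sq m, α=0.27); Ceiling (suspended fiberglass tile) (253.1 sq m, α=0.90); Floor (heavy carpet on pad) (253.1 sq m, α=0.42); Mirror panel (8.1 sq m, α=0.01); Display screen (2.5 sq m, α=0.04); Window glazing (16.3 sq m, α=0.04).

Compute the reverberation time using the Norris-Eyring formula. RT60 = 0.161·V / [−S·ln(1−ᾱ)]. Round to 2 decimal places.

0.33 s

Total surface area S = 11.9 + 261.1 + 253.1 + 253.1 + 8.1 + 2.5 + 16.3 = 806.1 sq m.
Absorption A = 11.9·0.54 + 261.1·0.27 + 253.1·0.90 + 253.1·0.42 + 8.1·0.01 + 2.5·0.04 + 16.3·0.04 = 411.848 sabins.
ᾱ = 411.848 / 806.1 = 0.5109.
−S·ln(1−ᾱ) = −806.1 × ln(1 − 0.5109) = 576.513.
V = 17.1 × 14.8 × 4.7 = 1189.476 m³.
RT60 = 0.161 × 1189.476 / 576.513 = 0.33 s.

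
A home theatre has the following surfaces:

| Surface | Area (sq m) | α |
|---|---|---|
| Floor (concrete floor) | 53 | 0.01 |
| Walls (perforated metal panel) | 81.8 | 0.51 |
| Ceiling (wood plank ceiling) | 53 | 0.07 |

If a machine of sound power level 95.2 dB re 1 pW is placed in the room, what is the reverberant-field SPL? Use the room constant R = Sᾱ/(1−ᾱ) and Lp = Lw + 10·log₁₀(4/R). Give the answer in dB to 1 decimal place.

83.4 dB

Σ(Sᵢαᵢ) = 53×0.01 + 81.8×0.51 + 53×0.07 = 45.958; total area S = 187.8 sq m.
ᾱ = 45.958/187.8 = 0.2447; R = Sᾱ/(1−ᾱ) = 45.958/(1−0.2447) = 60.847 sq m.
Lp = 95.2 + 10·log₁₀(4/60.847) = 95.2 + (-11.82) = 83.4 dB.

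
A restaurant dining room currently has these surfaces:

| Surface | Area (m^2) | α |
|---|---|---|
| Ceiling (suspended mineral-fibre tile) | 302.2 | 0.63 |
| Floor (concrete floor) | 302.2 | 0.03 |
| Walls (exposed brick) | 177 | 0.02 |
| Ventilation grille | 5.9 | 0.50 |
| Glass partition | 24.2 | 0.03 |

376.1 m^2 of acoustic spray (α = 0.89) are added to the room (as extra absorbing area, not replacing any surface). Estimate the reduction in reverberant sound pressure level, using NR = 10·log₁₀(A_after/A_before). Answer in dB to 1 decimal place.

4.2 dB

Total absorption A_before = 302.2×0.63 + 302.2×0.03 + 177×0.02 + 5.9×0.50 + 24.2×0.03
  = 190.386 + 9.066 + 3.540 + 2.950 + 0.726 = 206.668 m^2 sabins.
Treatment contributes 376.1·0.89 = 334.729 sabins.
New total A_after = 541.397 sabins.
Reduction = 10 log₁₀(A_after/A_before) = 10 log₁₀(2.6196) = 4.2 dB.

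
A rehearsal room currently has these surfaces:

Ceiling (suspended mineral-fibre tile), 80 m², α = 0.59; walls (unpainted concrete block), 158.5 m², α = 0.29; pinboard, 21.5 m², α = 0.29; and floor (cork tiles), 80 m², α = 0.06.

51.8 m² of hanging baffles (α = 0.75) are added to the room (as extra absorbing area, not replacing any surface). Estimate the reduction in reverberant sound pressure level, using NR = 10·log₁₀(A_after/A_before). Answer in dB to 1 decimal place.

1.4 dB

Total absorption A_before = 80·0.59 + 158.5·0.29 + 21.5·0.29 + 80·0.06
  = 47.200 + 45.965 + 6.235 + 4.800 = 104.200 m² sabins.
Treatment contributes 51.8·0.75 = 38.850 sabins.
A_after = 104.200 + 38.850 = 143.050 sabins.
NR = 10·log₁₀(143.050/104.200) = 1.4 dB.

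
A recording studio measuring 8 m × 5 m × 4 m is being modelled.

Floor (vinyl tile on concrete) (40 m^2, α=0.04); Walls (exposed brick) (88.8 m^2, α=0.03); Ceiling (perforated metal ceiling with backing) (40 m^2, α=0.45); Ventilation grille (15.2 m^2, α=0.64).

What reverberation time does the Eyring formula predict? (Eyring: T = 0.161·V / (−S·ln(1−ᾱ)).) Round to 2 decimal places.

S = Σ Sᵢ = 184.0 m^2.
Σ(Sᵢαᵢ) = 40×0.04 + 88.8×0.03 + 40×0.45 + 15.2×0.64 = 31.992.
ᾱ = 31.992 / 184.0 = 0.1739.
Eyring denominator: −S ln(1−ᾱ) = 35.151.
V = 8 × 5 × 4 = 160 m³.
T = 0.161·V/[−S·ln(1−ᾱ)] = 0.161·160/35.151 = 0.73 s.

0.73 s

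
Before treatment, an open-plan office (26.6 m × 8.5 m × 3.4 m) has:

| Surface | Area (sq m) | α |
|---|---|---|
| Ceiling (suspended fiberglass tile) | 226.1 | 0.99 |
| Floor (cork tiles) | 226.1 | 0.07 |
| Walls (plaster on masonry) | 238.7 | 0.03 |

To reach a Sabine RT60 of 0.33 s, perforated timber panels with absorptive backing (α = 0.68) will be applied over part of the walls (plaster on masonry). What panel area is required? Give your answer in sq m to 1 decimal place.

197.3

Summing Sᵢαᵢ: 223.839 + 15.827 + 7.161 → A₁ = 246.827 sabins.
V = 768.74 m³. Target absorption A₂ = 0.161 × 768.74 / 0.33 = 375.052 sabins.
ΔA needed = 375.052 − 246.827 = 128.225 sabins.
Each sq m of panel replacing the walls (plaster on masonry) adds (0.68 − 0.03) = 0.65 sabins.
Area = ΔA/Δα = 128.225/0.65 = 197.3 sq m.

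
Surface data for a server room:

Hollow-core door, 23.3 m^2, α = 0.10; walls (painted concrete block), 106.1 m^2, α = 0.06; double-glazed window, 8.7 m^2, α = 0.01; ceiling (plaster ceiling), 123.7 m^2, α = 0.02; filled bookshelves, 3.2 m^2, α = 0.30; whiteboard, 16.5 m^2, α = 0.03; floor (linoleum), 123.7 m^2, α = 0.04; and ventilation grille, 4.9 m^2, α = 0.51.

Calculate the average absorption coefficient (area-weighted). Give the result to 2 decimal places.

0.05

Total surface area S = 410.1 m^2.
Σ(Sᵢαᵢ) = 23.3*0.10 + 106.1*0.06 + 8.7*0.01 + 123.7*0.02 + 3.2*0.30 + 16.5*0.03 + 123.7*0.04 + 4.9*0.51 = 20.159.
ᾱ = A/S = 0.05.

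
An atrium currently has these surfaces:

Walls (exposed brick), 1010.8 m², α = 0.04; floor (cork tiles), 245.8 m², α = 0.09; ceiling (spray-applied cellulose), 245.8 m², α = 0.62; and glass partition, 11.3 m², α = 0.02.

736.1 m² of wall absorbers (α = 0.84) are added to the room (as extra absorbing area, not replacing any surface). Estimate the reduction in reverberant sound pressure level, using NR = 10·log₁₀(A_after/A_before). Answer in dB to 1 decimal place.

A_before = Σ Sᵢαᵢ = 1010.8·0.04 + 245.8·0.09 + 245.8·0.62 + 11.3·0.02 = 215.176 sabins.
Added absorption = 736.1 × 0.84 = 618.324 sabins.
A_after = 215.176 + 618.324 = 833.500 sabins.
Reduction = 10 log₁₀(A_after/A_before) = 10 log₁₀(3.8736) = 5.9 dB.

5.9 dB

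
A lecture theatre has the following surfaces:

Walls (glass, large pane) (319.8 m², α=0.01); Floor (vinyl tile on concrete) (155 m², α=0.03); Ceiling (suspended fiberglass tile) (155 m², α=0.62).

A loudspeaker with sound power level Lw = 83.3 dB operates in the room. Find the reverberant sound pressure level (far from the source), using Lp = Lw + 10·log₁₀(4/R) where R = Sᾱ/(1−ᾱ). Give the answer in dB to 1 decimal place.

68.4 dB

Σ(Sᵢαᵢ) = 319.8·0.01 + 155·0.03 + 155·0.62 = 103.948; total area S = 629.8 m².
ᾱ = 103.948/629.8 = 0.1650; R = Sᾱ/(1−ᾱ) = 103.948/(1−0.1650) = 124.489 m².
Lp = Lw + 10 log₁₀(4/R) = 83.3 -14.93 = 68.4 dB.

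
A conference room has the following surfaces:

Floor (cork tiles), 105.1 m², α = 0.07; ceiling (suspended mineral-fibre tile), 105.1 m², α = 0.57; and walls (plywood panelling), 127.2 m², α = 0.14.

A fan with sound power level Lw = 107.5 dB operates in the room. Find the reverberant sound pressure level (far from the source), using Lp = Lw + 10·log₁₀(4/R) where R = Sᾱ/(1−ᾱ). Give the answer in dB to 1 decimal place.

93.0 dB

Σ(Sᵢαᵢ) = 105.1×0.07 + 105.1×0.57 + 127.2×0.14 = 85.072; total area S = 337.4 m².
ᾱ = 0.2521, so room constant R = A/(1−ᾱ) = 113.748 m².
Lp = Lw + 10 log₁₀(4/R) = 107.5 -14.54 = 93.0 dB.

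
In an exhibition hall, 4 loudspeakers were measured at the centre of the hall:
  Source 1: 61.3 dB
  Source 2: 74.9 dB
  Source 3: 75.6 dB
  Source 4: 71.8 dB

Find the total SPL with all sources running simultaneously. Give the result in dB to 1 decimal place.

79.2 dB

Σ 10^(Lᵢ/10) = 8.37e+07.
L_total = 10·log₁₀(8.37e+07) = 79.2 dB.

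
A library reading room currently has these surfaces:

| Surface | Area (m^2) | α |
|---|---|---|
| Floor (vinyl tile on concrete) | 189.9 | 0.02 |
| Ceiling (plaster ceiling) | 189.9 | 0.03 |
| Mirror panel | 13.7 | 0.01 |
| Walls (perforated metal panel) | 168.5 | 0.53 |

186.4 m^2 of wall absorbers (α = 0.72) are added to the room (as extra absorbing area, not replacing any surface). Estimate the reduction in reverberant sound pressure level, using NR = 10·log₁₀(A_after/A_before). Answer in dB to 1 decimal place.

Total absorption A_before = 189.9*0.02 + 189.9*0.03 + 13.7*0.01 + 168.5*0.53
  = 3.798 + 5.697 + 0.137 + 89.305 = 98.937 m^2 sabins.
Added absorption = 186.4 × 0.72 = 134.208 sabins.
New total A_after = 233.145 sabins.
Reduction = 10 log₁₀(A_after/A_before) = 10 log₁₀(2.3565) = 3.7 dB.

3.7 dB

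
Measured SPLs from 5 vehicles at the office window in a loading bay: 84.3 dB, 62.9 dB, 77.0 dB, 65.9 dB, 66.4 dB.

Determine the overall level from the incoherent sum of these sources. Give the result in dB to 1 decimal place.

85.2 dB

Sum in the linear (power) domain: Σ 10^(Lᵢ/10) = 10^(84.3/10) + 10^(62.9/10) + 10^(77.0/10) + 10^(65.9/10) + 10^(66.4/10) = 3.295e+08.
Combined level = 10 log₁₀(3.295e+08) = 85.2 dB.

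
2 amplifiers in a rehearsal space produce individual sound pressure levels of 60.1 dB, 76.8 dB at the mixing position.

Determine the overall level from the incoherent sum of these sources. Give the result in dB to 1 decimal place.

76.9 dB

Sum in the linear (power) domain: Σ 10^(Lᵢ/10) = 10^(60.1/10) + 10^(76.8/10) = 4.889e+07.
L_total = 10·log₁₀(4.889e+07) = 76.9 dB.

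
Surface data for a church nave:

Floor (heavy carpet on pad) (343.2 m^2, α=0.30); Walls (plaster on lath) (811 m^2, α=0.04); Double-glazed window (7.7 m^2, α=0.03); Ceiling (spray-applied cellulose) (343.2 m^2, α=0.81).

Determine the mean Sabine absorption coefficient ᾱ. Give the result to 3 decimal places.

S = Σ Sᵢ = 343.2 + 811 + 7.7 + 343.2 = 1505.1 m^2.
Weighted sum Σ Sα = 413.623.
ᾱ = 413.623 / 1505.1 = 0.275.

0.275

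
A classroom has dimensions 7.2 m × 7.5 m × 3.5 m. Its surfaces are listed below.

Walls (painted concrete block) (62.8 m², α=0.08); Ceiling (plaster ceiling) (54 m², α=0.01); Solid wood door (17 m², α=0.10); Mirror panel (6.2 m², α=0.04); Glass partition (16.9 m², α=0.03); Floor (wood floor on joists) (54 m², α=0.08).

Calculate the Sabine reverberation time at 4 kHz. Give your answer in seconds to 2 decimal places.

Total absorption A = 62.8*0.08 + 54*0.01 + 17*0.10 + 6.2*0.04 + 16.9*0.03 + 54*0.08
  = 5.024 + 0.540 + 1.700 + 0.248 + 0.507 + 4.320 = 12.339 m² sabins.
Volume V = 7.2 × 7.5 × 3.5 = 189 m³.
T = 0.161 V/A = 0.161·189/12.339 = 2.47 s.

2.47 s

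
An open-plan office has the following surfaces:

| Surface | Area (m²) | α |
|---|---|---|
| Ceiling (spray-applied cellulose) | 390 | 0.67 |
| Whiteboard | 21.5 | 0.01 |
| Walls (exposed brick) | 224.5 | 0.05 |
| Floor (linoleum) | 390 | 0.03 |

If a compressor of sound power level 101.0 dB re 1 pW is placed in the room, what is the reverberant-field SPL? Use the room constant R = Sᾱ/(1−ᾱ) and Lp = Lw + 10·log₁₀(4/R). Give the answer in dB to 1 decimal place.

81.1 dB

Σ(Sᵢαᵢ) = 390·0.67 + 21.5·0.01 + 224.5·0.05 + 390·0.03 = 284.440; total area S = 1026.0 m².
ᾱ = 0.2772, so room constant R = A/(1−ᾱ) = 393.525 m².
Lp = 101.0 + 10·log₁₀(4/393.525) = 101.0 + (-19.93) = 81.1 dB.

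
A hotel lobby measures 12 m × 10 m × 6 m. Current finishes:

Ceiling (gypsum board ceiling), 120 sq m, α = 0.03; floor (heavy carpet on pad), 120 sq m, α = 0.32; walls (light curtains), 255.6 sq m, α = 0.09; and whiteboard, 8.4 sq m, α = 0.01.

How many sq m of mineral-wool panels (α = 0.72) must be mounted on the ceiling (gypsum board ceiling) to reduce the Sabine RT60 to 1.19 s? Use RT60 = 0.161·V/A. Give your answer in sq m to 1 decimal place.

46.8

Equivalent absorption area: A₁ = 120*0.03 + 120*0.32 + 255.6*0.09 + 8.4*0.01 = 65.088 sq m.
V = 720 m³. Target absorption A₂ = 0.161 × 720 / 1.19 = 97.412 sabins.
Absorption to add: 97.412 − 65.088 = 32.324 sabins.
Each sq m of panel replacing the ceiling (gypsum board ceiling) adds (0.72 − 0.03) = 0.69 sabins.
Area = ΔA/Δα = 32.324/0.69 = 46.8 sq m.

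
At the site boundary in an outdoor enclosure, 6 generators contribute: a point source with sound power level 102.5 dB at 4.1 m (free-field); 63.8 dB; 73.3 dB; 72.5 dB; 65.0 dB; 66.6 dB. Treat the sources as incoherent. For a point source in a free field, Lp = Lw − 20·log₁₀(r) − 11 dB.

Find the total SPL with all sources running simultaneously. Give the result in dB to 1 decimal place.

Source at 4.1 m: Lp = 102.5 − 20·log₁₀(4.1) − 11 = 79.2 dB.
Σ 10^(Lᵢ/10) = 1.325e+08.
L_total = 10·log₁₀(1.325e+08) = 81.2 dB.

81.2 dB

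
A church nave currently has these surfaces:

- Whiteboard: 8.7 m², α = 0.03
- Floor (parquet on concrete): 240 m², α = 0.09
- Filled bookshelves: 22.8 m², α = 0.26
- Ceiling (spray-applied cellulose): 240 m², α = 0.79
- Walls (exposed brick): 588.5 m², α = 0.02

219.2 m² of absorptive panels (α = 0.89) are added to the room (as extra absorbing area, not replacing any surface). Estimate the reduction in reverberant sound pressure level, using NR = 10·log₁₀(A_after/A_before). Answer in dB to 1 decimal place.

2.7 dB

Equivalent absorption area: A_before = 8.7*0.03 + 240*0.09 + 22.8*0.26 + 240*0.79 + 588.5*0.02 = 229.159 m².
Treatment contributes 219.2·0.89 = 195.088 sabins.
A_after = 229.159 + 195.088 = 424.247 sabins.
Reduction = 10 log₁₀(A_after/A_before) = 10 log₁₀(1.8513) = 2.7 dB.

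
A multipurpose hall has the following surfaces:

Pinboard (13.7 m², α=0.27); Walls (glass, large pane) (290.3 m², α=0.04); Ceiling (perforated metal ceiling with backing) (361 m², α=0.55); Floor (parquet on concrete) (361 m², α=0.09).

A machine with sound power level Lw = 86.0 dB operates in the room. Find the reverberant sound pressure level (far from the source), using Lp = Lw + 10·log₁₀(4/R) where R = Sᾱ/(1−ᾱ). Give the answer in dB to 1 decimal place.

66.9 dB

Σ(Sᵢαᵢ) = 13.7×0.27 + 290.3×0.04 + 361×0.55 + 361×0.09 = 246.351; total area S = 1026.0 m².
ᾱ = 246.351/1026.0 = 0.2401; R = Sᾱ/(1−ᾱ) = 246.351/(1−0.2401) = 324.189 m².
Lp = Lw + 10 log₁₀(4/R) = 86.0 -19.09 = 66.9 dB.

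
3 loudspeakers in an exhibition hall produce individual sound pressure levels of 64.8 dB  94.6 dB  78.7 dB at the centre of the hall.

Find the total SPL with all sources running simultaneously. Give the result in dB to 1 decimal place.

94.7 dB

Sum in the linear (power) domain: Σ 10^(Lᵢ/10) = 10^(64.8/10) + 10^(94.6/10) + 10^(78.7/10) = 2.961e+09.
Back to dB: 10·log₁₀ Σ = 94.7 dB.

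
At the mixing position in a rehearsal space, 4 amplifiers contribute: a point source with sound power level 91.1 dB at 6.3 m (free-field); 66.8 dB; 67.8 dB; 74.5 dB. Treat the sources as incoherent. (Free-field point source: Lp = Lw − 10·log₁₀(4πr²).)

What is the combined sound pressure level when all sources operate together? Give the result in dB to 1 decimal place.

Source at 6.3 m: Lp = 91.1 − 10·log₁₀(4π·6.3²) = 91.1 − 10·log₁₀(498.759) = 64.1 dB.
Σ 10^(Lᵢ/10) = 4.157e+07.
Back to dB: 10·log₁₀ Σ = 76.2 dB.

76.2 dB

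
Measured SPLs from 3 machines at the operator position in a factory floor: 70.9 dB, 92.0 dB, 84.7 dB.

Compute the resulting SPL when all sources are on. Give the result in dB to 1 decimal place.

Converting to relative power and adding: 10^(70.9/10) + 10^(92.0/10) + 10^(84.7/10) = 1.892e+09.
Back to dB: 10·log₁₀ Σ = 92.8 dB.

92.8 dB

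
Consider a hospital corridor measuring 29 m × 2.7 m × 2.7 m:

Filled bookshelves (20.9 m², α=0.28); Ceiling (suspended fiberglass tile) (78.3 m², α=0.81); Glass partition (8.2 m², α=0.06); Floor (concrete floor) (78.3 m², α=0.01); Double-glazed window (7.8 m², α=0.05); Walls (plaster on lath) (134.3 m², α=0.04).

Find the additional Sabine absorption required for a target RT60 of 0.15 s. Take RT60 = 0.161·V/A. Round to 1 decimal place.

Total absorption A₁ = 20.9·0.28 + 78.3·0.81 + 8.2·0.06 + 78.3·0.01 + 7.8·0.05 + 134.3·0.04
  = 5.852 + 63.423 + 0.492 + 0.783 + 0.390 + 5.372 = 76.312 m² sabins.
Target A₂ = 0.161·211.41/0.15 = 226.913 sabins (V = 211.41 m³).
ΔA = A₂ − A₁ = 226.913 − 76.312 = 150.6 sabins.

150.6 sabins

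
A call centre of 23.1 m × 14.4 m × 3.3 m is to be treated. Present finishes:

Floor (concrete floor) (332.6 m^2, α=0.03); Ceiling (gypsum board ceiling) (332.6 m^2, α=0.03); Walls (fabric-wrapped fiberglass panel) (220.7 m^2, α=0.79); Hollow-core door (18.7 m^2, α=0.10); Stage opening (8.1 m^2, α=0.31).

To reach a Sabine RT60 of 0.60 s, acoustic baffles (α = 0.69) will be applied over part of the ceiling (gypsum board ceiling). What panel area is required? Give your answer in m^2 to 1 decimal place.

145.2

Summing Sᵢαᵢ: 9.978 + 9.978 + 174.353 + 1.870 + 2.511 → A₁ = 198.690 sabins.
V = 1097.712 m³. Target absorption A₂ = 0.161 × 1097.712 / 0.60 = 294.553 sabins.
Absorption to add: 294.553 − 198.690 = 95.863 sabins.
Net gain per m^2: Δα = 0.69 − 0.03 = 0.66.
Area = ΔA/Δα = 95.863/0.66 = 145.2 m^2.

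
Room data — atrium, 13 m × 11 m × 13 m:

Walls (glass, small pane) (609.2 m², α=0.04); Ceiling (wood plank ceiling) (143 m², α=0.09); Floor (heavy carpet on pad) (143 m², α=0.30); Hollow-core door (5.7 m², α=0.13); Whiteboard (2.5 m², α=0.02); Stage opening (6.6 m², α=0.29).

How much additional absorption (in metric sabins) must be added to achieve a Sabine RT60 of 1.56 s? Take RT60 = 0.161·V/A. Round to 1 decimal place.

109.0 sabins

Equivalent absorption area: A₁ = 609.2·0.04 + 143·0.09 + 143·0.30 + 5.7·0.13 + 2.5·0.02 + 6.6·0.29 = 82.843 m².
For T = 1.56 s, need A₂ = 0.161·V/T = 0.161·1859/1.56 = 191.858 sabins.
Shortfall: 191.858 − 82.843 = 109.0 sabins.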